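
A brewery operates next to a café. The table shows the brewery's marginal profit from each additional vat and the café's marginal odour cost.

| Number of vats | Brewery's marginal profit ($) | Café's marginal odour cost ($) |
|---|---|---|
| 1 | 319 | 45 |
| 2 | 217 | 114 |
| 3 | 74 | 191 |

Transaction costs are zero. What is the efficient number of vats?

2

Bargaining reaches the level where marginal profit last exceeds marginal odour cost.
That holds through level 2 (217 ≥ 114) but not at 3 (74 < 191).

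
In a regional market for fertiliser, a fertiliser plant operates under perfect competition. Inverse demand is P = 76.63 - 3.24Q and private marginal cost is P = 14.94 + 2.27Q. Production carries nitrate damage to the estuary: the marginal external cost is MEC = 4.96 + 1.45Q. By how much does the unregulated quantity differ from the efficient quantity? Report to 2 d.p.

Market equilibrium (private): 14.94 + 2.27Q = 76.63 - 3.24Q → Q_m = 11.1960.
Social marginal cost = private MC + MEC = 19.90 + 3.72Q.
Set SMC = demand: 19.90 + 3.72Q = 76.63 - 3.24Q → Q* = 8.1509.
Gap = |11.1960 − 8.1509| = 3.0451.

3.05 units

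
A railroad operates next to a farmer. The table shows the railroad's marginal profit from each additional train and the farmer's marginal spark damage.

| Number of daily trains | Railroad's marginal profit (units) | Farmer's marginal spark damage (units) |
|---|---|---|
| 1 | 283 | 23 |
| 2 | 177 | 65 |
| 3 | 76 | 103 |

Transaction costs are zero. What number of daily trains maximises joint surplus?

Bargaining reaches the level where marginal profit last exceeds marginal spark damage.
That holds through level 2 (177 ≥ 65) but not at 3 (76 < 103).

2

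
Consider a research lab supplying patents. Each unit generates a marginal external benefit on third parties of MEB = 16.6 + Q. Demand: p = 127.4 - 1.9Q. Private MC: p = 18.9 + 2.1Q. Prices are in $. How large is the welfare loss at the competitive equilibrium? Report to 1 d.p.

Market equilibrium (private): 18.9 + 2.1Q = 127.4 - 1.9Q → Q_m = 27.1250.
Social marginal cost = private MC − MEB = 2.3 + 1.1Q.
Set SMC = demand: 2.3 + 1.1Q = 127.4 - 1.9Q → Q* = 41.7000.
Between Q* and Q_m the wedge demand − SMC runs linearly from 0 to MEB(Q_m), so the loss is a triangle.
DWL = ½ × 14.5750 × 43.7250 = 318.6459.

DWL = $318.6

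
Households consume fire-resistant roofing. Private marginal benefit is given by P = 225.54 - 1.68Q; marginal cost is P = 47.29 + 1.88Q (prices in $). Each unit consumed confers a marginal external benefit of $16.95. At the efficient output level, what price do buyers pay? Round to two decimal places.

P = $133.42

Social marginal benefit = demand + MEB = 242.49 - 1.68Q.
Set SMB = MC: 242.49 - 1.68Q = 47.29 + 1.88Q → Q* = 54.8315.
Consumer price on the demand curve at Q*: 225.54 − 1.68×54.8315 = 133.4231.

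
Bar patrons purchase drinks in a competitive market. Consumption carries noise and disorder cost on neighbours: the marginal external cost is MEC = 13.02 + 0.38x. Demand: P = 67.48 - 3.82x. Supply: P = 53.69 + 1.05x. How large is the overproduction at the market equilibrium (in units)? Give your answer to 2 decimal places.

2.68 units

Market equilibrium (private): 53.69 + 1.05x = 67.48 - 3.82x → x_m = 2.8316.
Social marginal benefit = demand − MEC = 54.46 - 4.20x.
Set SMB = MC: 54.46 - 4.20x = 53.69 + 1.05x → x* = 0.1467.
Gap = |2.8316 − 0.1467| = 2.6849.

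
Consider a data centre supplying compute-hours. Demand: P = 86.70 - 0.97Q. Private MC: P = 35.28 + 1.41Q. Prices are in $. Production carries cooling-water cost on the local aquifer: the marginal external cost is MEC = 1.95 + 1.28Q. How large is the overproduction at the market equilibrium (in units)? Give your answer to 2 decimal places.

8.09 units

Market equilibrium (private): 35.28 + 1.41Q = 86.70 - 0.97Q → Q_m = 21.6050.
Social marginal cost = private MC + MEC = 37.23 + 2.69Q.
Set SMC = demand: 37.23 + 2.69Q = 86.70 - 0.97Q → Q* = 13.5164.
Gap = |21.6050 − 13.5164| = 8.0886.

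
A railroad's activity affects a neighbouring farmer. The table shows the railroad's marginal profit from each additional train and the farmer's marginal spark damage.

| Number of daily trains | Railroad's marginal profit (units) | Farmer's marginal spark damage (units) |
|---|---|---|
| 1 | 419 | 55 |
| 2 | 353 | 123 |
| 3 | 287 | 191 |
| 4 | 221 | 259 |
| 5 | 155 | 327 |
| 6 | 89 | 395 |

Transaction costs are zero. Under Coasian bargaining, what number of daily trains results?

3

Bargaining reaches the level where marginal profit last exceeds marginal spark damage.
That holds through level 3 (287 ≥ 191) but not at 4 (221 < 259).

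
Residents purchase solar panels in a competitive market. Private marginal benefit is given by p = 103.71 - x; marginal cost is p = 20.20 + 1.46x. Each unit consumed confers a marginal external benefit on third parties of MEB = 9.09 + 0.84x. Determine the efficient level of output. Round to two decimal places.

x* = 57.16

Social marginal benefit = demand + MEB = 112.80 - 0.16x.
Set SMB = MC: 112.80 - 0.16x = 20.20 + 1.46x → x* = 57.1605.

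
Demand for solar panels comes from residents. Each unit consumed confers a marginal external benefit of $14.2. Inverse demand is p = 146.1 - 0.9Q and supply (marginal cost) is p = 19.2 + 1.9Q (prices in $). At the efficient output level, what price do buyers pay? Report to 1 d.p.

Social marginal benefit = demand + MEB = 160.3 - 0.9Q.
Set SMB = MC: 160.3 - 0.9Q = 19.2 + 1.9Q → Q* = 50.3929.
Consumer price on the demand curve at Q*: 146.1 − 0.9×50.3929 = 100.7464.

P = $100.7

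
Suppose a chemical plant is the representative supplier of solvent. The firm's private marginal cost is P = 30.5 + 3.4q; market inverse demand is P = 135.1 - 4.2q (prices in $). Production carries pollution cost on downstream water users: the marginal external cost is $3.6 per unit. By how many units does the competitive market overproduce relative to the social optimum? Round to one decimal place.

Market equilibrium (private): 30.5 + 3.4q = 135.1 - 4.2q → q_m = 13.7632.
Social marginal cost = private MC + MEC = 34.1 + 3.4q.
Set SMC = demand: 34.1 + 3.4q = 135.1 - 4.2q → q* = 13.2895.
Gap = |13.7632 − 13.2895| = 0.4737.

0.5 units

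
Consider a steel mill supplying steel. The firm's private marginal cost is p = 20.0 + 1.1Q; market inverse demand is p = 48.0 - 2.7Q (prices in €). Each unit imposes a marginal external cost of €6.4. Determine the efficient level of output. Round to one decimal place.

Q* = 5.7

Social marginal cost = private MC + MEC = 26.4 + 1.1Q.
Set SMC = demand: 26.4 + 1.1Q = 48.0 - 2.7Q → Q* = 5.6842.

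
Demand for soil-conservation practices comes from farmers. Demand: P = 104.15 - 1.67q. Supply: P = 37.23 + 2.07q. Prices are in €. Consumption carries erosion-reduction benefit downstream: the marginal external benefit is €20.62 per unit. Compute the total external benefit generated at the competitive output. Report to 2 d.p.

Market equilibrium (private): 37.23 + 2.07q = 104.15 - 1.67q → q_m = 17.8930.
Total external benefit = MEB × q_m = 20.62 × 17.8930 = 368.9537.

€368.95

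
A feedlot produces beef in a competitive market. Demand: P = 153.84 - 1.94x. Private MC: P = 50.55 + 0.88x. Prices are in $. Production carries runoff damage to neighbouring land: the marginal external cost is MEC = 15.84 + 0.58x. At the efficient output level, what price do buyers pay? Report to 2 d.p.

P = $103.94

Social marginal cost = private MC + MEC = 66.39 + 1.46x.
Set SMC = demand: 66.39 + 1.46x = 153.84 - 1.94x → x* = 25.7206.
Consumer price on the demand curve at x*: 153.84 − 1.94×25.7206 = 103.9420.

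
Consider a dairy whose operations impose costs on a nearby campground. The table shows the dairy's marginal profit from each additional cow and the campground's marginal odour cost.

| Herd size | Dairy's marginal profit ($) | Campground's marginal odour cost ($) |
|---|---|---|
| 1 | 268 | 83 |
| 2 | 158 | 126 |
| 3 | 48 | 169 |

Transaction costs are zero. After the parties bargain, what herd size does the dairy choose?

Bargaining reaches the level where marginal profit last exceeds marginal odour cost.
That holds through level 2 (158 ≥ 126) but not at 3 (48 < 169).

2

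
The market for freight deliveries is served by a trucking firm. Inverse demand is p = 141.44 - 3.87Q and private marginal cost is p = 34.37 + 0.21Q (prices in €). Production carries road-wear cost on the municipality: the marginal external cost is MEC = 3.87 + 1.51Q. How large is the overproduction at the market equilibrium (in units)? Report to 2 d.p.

7.78 units

Market equilibrium (private): 34.37 + 0.21Q = 141.44 - 3.87Q → Q_m = 26.2426.
Social marginal cost = private MC + MEC = 38.24 + 1.72Q.
Set SMC = demand: 38.24 + 1.72Q = 141.44 - 3.87Q → Q* = 18.4615.
Gap = |26.2426 − 18.4615| = 7.7811.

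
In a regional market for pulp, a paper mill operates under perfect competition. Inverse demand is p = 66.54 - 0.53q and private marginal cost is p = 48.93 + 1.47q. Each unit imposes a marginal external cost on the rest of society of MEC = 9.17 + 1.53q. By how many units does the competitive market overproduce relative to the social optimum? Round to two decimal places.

6.41 units

Market equilibrium (private): 48.93 + 1.47q = 66.54 - 0.53q → q_m = 8.8050.
Social marginal cost = private MC + MEC = 58.10 + 3.00q.
Set SMC = demand: 58.10 + 3.00q = 66.54 - 0.53q → q* = 2.3909.
Gap = |8.8050 − 2.3909| = 6.4141.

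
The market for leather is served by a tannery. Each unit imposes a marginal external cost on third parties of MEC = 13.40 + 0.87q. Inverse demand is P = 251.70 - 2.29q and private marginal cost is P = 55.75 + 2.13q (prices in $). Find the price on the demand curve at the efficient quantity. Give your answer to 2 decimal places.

Social marginal cost = private MC + MEC = 69.15 + 3.00q.
Set SMC = demand: 69.15 + 3.00q = 251.70 - 2.29q → q* = 34.5085.
Consumer price on the demand curve at q*: 251.70 − 2.29×34.5085 = 172.6755.

P = $172.68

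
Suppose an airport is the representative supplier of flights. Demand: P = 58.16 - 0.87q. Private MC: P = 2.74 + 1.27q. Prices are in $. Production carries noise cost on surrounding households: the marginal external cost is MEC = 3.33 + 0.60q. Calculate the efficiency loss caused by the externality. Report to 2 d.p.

DWL = $64.97

Market equilibrium (private): 2.74 + 1.27q = 58.16 - 0.87q → q_m = 25.8972.
Social marginal cost = private MC + MEC = 6.07 + 1.87q.
Set SMC = demand: 6.07 + 1.87q = 58.16 - 0.87q → q* = 19.0109.
Between q* and q_m the wedge SMC − demand runs linearly from 0 to MEC(q_m), so the loss is a triangle.
DWL = ½ × 6.8863 × 18.8683 = 64.9664.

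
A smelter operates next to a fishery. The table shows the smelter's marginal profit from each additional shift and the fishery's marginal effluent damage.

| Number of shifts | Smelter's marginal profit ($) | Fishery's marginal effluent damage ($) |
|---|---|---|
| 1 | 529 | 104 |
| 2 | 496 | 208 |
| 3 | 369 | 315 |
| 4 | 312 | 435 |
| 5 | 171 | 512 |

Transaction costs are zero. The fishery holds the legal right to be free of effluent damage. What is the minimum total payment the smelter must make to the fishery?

Efficient level: marginal profit ≥ marginal effluent damage through level 3, so k* = 3.
With the fishery holding the right, the smelter must at least compensate total damage at k*: 104 + 208 + 315 = 627.

$627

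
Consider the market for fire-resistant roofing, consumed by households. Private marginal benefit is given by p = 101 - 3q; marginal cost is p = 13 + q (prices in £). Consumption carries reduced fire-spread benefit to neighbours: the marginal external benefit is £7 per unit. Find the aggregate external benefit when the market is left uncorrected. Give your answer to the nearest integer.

£154

Market equilibrium (private): 13 + q = 101 - 3q → q_m = 22.0000.
Total external benefit = MEB × q_m = 7 × 22.0000 = 154.0000.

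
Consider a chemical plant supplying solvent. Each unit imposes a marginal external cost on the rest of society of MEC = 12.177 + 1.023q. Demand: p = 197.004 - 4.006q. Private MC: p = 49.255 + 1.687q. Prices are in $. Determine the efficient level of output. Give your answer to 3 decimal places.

q* = 20.186

Social marginal cost = private MC + MEC = 61.432 + 2.710q.
Set SMC = demand: 61.432 + 2.710q = 197.004 - 4.006q → q* = 20.1864.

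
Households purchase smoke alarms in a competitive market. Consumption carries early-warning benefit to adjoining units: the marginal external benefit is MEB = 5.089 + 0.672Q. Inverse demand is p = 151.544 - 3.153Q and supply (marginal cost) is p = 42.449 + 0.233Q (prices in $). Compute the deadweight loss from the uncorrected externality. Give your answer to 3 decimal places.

DWL = $131.734

Market equilibrium (private): 42.449 + 0.233Q = 151.544 - 3.153Q → Q_m = 32.2194.
Social marginal benefit = demand + MEB = 156.633 - 2.481Q.
Set SMB = MC: 156.633 - 2.481Q = 42.449 + 0.233Q → Q* = 42.0722.
The loss is the area between SMB and MC from Q* to Q_m; with linear curves that's a triangle of height MEB(Q_m).
DWL = ½ × 9.8528 × 26.7405 = 131.7344.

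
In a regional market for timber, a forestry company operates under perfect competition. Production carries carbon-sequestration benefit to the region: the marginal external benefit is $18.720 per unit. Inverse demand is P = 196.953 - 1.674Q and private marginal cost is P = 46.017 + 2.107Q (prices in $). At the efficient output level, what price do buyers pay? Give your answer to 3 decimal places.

P = $121.839

Social marginal cost = private MC − MEB = 27.297 + 2.107Q.
Set SMC = demand: 27.297 + 2.107Q = 196.953 - 1.674Q → Q* = 44.8707.
Consumer price on the demand curve at Q*: 196.953 − 1.674×44.8707 = 121.8394.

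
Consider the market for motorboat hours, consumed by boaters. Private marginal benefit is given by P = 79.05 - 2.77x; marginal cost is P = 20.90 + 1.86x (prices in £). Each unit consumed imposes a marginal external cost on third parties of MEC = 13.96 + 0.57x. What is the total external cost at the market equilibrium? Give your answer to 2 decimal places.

Market equilibrium (private): 20.90 + 1.86x = 79.05 - 2.77x → x_m = 12.5594.
Total external cost = ∫₀^{x_m} (13.96 + 0.57x) dx = 13.96×12.5594 + ½×0.57×12.5594² = 220.2847.

£220.28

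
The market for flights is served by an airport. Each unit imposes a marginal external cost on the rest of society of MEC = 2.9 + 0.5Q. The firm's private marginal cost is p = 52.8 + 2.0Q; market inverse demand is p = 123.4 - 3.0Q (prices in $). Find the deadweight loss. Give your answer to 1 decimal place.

Market equilibrium (private): 52.8 + 2.0Q = 123.4 - 3.0Q → Q_m = 14.1200.
Social marginal cost = private MC + MEC = 55.7 + 2.5Q.
Set SMC = demand: 55.7 + 2.5Q = 123.4 - 3.0Q → Q* = 12.3091.
Between Q* and Q_m the wedge SMC − demand runs linearly from 0 to MEC(Q_m), so the loss is a triangle.
DWL = ½ × 1.8109 × 9.9600 = 9.0183.

DWL = $9.0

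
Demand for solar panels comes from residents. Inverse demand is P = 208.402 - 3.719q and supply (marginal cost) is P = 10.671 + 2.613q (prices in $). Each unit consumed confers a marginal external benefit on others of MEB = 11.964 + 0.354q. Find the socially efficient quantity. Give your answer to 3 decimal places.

q* = 35.078

Social marginal benefit = demand + MEB = 220.366 - 3.365q.
Set SMB = MC: 220.366 - 3.365q = 10.671 + 2.613q → q* = 35.0778.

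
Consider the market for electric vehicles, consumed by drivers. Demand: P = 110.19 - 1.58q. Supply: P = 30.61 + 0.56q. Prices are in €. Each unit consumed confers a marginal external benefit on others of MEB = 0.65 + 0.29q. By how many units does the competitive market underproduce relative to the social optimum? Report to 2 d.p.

6.18 units

Market equilibrium (private): 30.61 + 0.56q = 110.19 - 1.58q → q_m = 37.1869.
Social marginal benefit = demand + MEB = 110.84 - 1.29q.
Set SMB = MC: 110.84 - 1.29q = 30.61 + 0.56q → q* = 43.3676.
Gap = |37.1869 − 43.3676| = 6.1807.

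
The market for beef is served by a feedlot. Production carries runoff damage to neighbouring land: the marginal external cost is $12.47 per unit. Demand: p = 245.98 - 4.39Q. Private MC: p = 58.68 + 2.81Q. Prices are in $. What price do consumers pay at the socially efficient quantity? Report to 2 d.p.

P = $139.38

Social marginal cost = private MC + MEC = 71.15 + 2.81Q.
Set SMC = demand: 71.15 + 2.81Q = 245.98 - 4.39Q → Q* = 24.2819.
Consumer price on the demand curve at Q*: 245.98 − 4.39×24.2819 = 139.3825.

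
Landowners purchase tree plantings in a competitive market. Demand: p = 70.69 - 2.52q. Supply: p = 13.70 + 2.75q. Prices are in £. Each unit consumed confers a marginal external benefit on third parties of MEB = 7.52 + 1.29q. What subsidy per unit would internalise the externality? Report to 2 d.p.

Social marginal benefit = demand + MEB = 78.21 - 1.23q.
Set SMB = MC: 78.21 - 1.23q = 13.70 + 2.75q → q* = 16.2085.
The Pigouvian subsidy equals MEB at q*: 7.52 + 1.29×16.2085 = 28.4290.

subsidy = £28.43 per unit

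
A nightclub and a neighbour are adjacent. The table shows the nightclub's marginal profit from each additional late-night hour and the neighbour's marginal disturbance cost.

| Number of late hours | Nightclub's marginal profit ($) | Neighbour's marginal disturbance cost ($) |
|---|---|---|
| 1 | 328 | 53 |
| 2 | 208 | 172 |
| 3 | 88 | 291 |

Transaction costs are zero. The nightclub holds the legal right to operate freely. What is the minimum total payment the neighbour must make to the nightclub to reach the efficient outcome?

$88

Left alone the nightclub would choose level 3 (marginal profit stays positive).
Efficient level: k* = 2 (marginal profit ≥ marginal disturbance cost through 2).
The neighbour must at least cover the nightclub's forgone profit from cutting 3→2: 88 = 88.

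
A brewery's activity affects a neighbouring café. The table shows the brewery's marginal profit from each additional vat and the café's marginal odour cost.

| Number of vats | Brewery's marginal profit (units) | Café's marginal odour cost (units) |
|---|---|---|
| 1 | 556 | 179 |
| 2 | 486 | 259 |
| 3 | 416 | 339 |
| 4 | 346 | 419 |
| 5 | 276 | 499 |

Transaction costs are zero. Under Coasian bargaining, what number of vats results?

Bargaining reaches the level where marginal profit last exceeds marginal odour cost.
That holds through level 3 (416 ≥ 339) but not at 4 (346 < 419).

3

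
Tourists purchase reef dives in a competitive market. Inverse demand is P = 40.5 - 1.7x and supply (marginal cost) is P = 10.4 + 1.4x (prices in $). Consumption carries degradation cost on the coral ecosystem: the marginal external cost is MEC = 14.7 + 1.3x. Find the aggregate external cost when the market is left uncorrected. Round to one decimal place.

Market equilibrium (private): 10.4 + 1.4x = 40.5 - 1.7x → x_m = 9.7097.
Total external cost = ∫₀^{x_m} (14.7 + 1.3x) dx = 14.7×9.7097 + ½×1.3×9.7097² = 204.0135.

$204.0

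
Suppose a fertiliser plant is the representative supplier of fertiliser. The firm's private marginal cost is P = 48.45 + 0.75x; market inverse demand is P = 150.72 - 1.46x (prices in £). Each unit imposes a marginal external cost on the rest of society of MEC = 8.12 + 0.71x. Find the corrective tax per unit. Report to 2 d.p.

Social marginal cost = private MC + MEC = 56.57 + 1.46x.
Set SMC = demand: 56.57 + 1.46x = 150.72 - 1.46x → x* = 32.2432.
The Pigouvian tax equals MEC at x*: 8.12 + 0.71×32.2432 = 31.0127.

tax = £31.01 per unit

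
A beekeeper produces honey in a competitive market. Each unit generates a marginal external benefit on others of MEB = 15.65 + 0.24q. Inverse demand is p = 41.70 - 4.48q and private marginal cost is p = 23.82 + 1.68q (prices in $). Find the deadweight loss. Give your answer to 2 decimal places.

DWL = $22.57

Market equilibrium (private): 23.82 + 1.68q = 41.70 - 4.48q → q_m = 2.9026.
Social marginal cost = private MC − MEB = 8.17 + 1.44q.
Set SMC = demand: 8.17 + 1.44q = 41.70 - 4.48q → q* = 5.6639.
The welfare-loss triangle has base |q_m − q*| and height MEB(q_m) (the vertical gap between SMC and demand is zero at q* and MEB at q_m).
DWL = ½ × 2.7613 × 16.3466 = 22.5689.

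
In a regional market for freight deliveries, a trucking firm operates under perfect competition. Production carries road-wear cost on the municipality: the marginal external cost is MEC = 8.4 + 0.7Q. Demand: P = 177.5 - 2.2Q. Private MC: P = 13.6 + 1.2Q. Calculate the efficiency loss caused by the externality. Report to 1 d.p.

Market equilibrium (private): 13.6 + 1.2Q = 177.5 - 2.2Q → Q_m = 48.2059.
Social marginal cost = private MC + MEC = 22.0 + 1.9Q.
Set SMC = demand: 22.0 + 1.9Q = 177.5 - 2.2Q → Q* = 37.9268.
The welfare-loss triangle has base |Q_m − Q*| and height MEC(Q_m) (the vertical gap between SMC and demand is zero at Q* and MEC at Q_m).
DWL = ½ × 10.2791 × 42.1441 = 216.6017.

DWL = 216.6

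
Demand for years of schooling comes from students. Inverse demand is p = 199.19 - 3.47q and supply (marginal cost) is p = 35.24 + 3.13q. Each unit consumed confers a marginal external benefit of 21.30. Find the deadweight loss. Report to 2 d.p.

DWL = 34.37

Market equilibrium (private): 35.24 + 3.13q = 199.19 - 3.47q → q_m = 24.8409.
Social marginal benefit = demand + MEB = 220.49 - 3.47q.
Set SMB = MC: 220.49 - 3.47q = 35.24 + 3.13q → q* = 28.0682.
The loss is the area between SMB and MC from q* to q_m; with linear curves that's a triangle of height MEB(q_m).
DWL = ½ × 3.2273 × 21.3000 = 34.3707.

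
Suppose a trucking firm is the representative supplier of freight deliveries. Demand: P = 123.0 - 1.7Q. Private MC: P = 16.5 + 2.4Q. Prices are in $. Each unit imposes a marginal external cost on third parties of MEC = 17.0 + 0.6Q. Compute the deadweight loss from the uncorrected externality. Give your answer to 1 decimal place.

DWL = $113.0

Market equilibrium (private): 16.5 + 2.4Q = 123.0 - 1.7Q → Q_m = 25.9756.
Social marginal cost = private MC + MEC = 33.5 + 3.0Q.
Set SMC = demand: 33.5 + 3.0Q = 123.0 - 1.7Q → Q* = 19.0426.
The welfare-loss triangle has base |Q_m − Q*| and height MEC(Q_m) (the vertical gap between SMC and demand is zero at Q* and MEC at Q_m).
DWL = ½ × 6.9330 × 32.5854 = 112.9573.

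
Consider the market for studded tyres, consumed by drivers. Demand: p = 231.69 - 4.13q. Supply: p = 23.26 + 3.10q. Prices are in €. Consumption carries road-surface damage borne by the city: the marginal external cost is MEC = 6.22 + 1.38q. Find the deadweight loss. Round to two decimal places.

Market equilibrium (private): 23.26 + 3.10q = 231.69 - 4.13q → q_m = 28.8285.
Social marginal benefit = demand − MEC = 225.47 - 5.51q.
Set SMB = MC: 225.47 - 5.51q = 23.26 + 3.10q → q* = 23.4855.
Height of the DWL triangle at q_m is MC(q_m) − SMB(q_m) = MEC(q_m) = 46.0033.
DWL = ½ × 5.3430 × 46.0033 = 122.8978.

DWL = €122.90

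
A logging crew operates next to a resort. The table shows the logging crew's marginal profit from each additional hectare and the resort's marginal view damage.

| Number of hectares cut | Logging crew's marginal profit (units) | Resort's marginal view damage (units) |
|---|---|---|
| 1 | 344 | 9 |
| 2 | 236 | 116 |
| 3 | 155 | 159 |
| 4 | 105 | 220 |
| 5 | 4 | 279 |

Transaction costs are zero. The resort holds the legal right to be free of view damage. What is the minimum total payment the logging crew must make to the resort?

125

Efficient level: marginal profit ≥ marginal view damage through level 2, so k* = 2.
With the resort holding the right, the logging crew must at least compensate total damage at k*: 9 + 116 = 125.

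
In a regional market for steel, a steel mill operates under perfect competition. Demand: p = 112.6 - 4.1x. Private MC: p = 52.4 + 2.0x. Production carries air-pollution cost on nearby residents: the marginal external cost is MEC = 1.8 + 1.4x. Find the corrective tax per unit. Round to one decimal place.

Social marginal cost = private MC + MEC = 54.2 + 3.4x.
Set SMC = demand: 54.2 + 3.4x = 112.6 - 4.1x → x* = 7.7867.
The Pigouvian tax equals MEC at x*: 1.8 + 1.4×7.7867 = 12.7014.

tax = 12.7 per unit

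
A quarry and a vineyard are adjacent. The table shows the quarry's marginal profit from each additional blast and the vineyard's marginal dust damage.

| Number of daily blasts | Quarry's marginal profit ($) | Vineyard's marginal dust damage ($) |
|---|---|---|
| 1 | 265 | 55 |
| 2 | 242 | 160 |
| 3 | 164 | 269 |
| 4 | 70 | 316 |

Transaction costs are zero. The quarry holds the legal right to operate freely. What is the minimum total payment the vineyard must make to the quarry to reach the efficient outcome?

Left alone the quarry would choose level 4 (marginal profit stays positive).
Efficient level: k* = 2 (marginal profit ≥ marginal dust damage through 2).
The vineyard must at least cover the quarry's forgone profit from cutting 4→2: 164 + 70 = 234.

$234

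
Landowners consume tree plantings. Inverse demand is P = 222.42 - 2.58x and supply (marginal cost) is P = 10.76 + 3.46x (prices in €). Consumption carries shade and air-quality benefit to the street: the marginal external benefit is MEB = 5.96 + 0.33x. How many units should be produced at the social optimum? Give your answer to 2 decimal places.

x* = 38.11

Social marginal benefit = demand + MEB = 228.38 - 2.25x.
Set SMB = MC: 228.38 - 2.25x = 10.76 + 3.46x → x* = 38.1121.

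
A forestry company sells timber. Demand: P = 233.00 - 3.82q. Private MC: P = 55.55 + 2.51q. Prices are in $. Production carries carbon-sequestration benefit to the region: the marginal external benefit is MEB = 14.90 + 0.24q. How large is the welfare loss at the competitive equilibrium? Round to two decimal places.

Market equilibrium (private): 55.55 + 2.51q = 233.00 - 3.82q → q_m = 28.0332.
Social marginal cost = private MC − MEB = 40.65 + 2.27q.
Set SMC = demand: 40.65 + 2.27q = 233.00 - 3.82q → q* = 31.5846.
The welfare-loss triangle has base |q_m − q*| and height MEB(q_m) (the vertical gap between SMC and demand is zero at q* and MEB at q_m).
DWL = ½ × 3.5514 × 21.6280 = 38.4048.

DWL = $38.40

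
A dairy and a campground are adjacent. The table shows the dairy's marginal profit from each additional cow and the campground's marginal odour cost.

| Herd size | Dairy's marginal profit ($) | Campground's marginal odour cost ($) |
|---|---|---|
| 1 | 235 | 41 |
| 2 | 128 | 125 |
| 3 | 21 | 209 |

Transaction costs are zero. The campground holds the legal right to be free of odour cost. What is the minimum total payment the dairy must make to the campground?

Efficient level: marginal profit ≥ marginal odour cost through level 2, so k* = 2.
With the campground holding the right, the dairy must at least compensate total damage at k*: 41 + 125 = 166.

$166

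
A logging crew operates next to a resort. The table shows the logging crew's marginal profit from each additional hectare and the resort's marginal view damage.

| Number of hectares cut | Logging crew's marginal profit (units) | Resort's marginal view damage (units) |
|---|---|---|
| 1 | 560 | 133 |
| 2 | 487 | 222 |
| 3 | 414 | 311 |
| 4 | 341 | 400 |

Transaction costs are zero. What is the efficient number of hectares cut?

Bargaining reaches the level where marginal profit last exceeds marginal view damage.
That holds through level 3 (414 ≥ 311) but not at 4 (341 < 400).

3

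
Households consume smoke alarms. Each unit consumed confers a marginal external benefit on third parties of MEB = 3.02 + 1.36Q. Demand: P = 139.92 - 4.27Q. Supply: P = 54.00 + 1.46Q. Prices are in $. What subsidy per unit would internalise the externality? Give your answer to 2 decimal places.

Social marginal benefit = demand + MEB = 142.94 - 2.91Q.
Set SMB = MC: 142.94 - 2.91Q = 54.00 + 1.46Q → Q* = 20.3524.
The Pigouvian subsidy equals MEB at Q*: 3.02 + 1.36×20.3524 = 30.6993.

subsidy = $30.70 per unit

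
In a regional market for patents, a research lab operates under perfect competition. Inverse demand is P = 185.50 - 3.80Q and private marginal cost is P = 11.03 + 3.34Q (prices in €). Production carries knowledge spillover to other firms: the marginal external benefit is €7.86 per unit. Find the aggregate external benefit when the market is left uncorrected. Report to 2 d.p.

Market equilibrium (private): 11.03 + 3.34Q = 185.50 - 3.80Q → Q_m = 24.4356.
Total external benefit = MEB × Q_m = 7.86 × 24.4356 = 192.0638.

€192.06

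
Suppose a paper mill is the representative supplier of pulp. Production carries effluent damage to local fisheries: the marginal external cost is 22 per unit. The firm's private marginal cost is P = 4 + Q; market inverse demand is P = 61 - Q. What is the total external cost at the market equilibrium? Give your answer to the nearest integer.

Market equilibrium (private): 4 + Q = 61 - Q → Q_m = 28.5000.
Total external cost = MEC × Q_m = 22 × 28.5000 = 627.0000.

627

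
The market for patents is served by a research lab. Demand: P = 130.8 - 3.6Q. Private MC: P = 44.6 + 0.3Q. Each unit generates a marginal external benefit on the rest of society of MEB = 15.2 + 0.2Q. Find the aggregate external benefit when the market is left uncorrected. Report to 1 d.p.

Market equilibrium (private): 44.6 + 0.3Q = 130.8 - 3.6Q → Q_m = 22.1026.
Total external benefit = ∫₀^{Q_m} (15.2 + 0.2Q) dQ = 15.2×22.1026 + ½×0.2×22.1026² = 384.8120.

384.8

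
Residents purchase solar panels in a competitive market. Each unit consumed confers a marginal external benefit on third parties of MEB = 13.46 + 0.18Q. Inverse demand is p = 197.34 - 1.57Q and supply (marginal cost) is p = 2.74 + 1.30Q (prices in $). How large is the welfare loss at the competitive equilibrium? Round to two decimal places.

DWL = $122.43

Market equilibrium (private): 2.74 + 1.30Q = 197.34 - 1.57Q → Q_m = 67.8049.
Social marginal benefit = demand + MEB = 210.80 - 1.39Q.
Set SMB = MC: 210.80 - 1.39Q = 2.74 + 1.30Q → Q* = 77.3457.
The welfare-loss triangle has base |Q_m − Q*| and height MEB(Q_m) (the vertical gap between SMB and MC is zero at Q* and MEB at Q_m).
DWL = ½ × 9.5408 × 25.6649 = 122.4318.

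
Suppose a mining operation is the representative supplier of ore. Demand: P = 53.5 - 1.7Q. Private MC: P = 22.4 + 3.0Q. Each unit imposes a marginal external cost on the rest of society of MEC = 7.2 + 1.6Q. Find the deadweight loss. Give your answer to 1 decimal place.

DWL = 25.1

Market equilibrium (private): 22.4 + 3.0Q = 53.5 - 1.7Q → Q_m = 6.6170.
Social marginal cost = private MC + MEC = 29.6 + 4.6Q.
Set SMC = demand: 29.6 + 4.6Q = 53.5 - 1.7Q → Q* = 3.7937.
Between Q* and Q_m the wedge SMC − demand runs linearly from 0 to MEC(Q_m), so the loss is a triangle.
DWL = ½ × 2.8233 × 17.7872 = 25.1093.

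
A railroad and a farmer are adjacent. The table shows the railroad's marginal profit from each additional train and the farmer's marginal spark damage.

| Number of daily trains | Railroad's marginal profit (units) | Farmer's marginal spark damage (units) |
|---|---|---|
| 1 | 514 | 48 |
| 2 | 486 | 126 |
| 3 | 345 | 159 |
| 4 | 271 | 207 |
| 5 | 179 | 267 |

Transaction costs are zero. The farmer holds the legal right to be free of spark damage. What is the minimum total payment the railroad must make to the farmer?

540

Efficient level: marginal profit ≥ marginal spark damage through level 4, so k* = 4.
With the farmer holding the right, the railroad must at least compensate total damage at k*: 48 + 126 + 159 + 207 = 540.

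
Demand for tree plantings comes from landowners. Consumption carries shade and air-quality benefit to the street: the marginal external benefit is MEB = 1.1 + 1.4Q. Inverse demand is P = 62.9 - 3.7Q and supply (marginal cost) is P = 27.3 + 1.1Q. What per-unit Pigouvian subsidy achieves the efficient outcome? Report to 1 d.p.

subsidy = 16.2 per unit

Social marginal benefit = demand + MEB = 64.0 - 2.3Q.
Set SMB = MC: 64.0 - 2.3Q = 27.3 + 1.1Q → Q* = 10.7941.
The Pigouvian subsidy equals MEB at Q*: 1.1 + 1.4×10.7941 = 16.2117.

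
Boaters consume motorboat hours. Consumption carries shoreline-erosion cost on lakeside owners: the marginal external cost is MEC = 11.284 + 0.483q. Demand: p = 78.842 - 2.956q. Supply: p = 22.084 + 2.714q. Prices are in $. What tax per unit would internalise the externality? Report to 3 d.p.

Social marginal benefit = demand − MEC = 67.558 - 3.439q.
Set SMB = MC: 67.558 - 3.439q = 22.084 + 2.714q → q* = 7.3905.
The Pigouvian tax equals MEC at q*: 11.284 + 0.483×7.3905 = 14.8536.

tax = $14.854 per unit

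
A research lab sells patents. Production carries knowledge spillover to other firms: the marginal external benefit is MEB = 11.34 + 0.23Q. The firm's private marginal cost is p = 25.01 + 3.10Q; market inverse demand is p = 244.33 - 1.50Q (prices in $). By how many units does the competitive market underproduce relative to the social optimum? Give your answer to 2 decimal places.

5.10 units

Market equilibrium (private): 25.01 + 3.10Q = 244.33 - 1.50Q → Q_m = 47.6783.
Social marginal cost = private MC − MEB = 13.67 + 2.87Q.
Set SMC = demand: 13.67 + 2.87Q = 244.33 - 1.50Q → Q* = 52.7826.
Gap = |47.6783 − 52.7826| = 5.1043.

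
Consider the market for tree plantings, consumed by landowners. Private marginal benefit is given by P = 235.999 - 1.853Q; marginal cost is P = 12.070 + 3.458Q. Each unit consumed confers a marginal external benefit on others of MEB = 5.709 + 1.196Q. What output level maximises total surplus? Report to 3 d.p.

Q* = 55.805

Social marginal benefit = demand + MEB = 241.708 - 0.657Q.
Set SMB = MC: 241.708 - 0.657Q = 12.070 + 3.458Q → Q* = 55.8051.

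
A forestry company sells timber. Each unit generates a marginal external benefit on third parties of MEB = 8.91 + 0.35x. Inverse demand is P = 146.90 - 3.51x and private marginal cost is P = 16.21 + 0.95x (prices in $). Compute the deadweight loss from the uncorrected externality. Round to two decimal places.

DWL = $44.69

Market equilibrium (private): 16.21 + 0.95x = 146.90 - 3.51x → x_m = 29.3027.
Social marginal cost = private MC − MEB = 7.30 + 0.60x.
Set SMC = demand: 7.30 + 0.60x = 146.90 - 3.51x → x* = 33.9659.
Between x* and x_m the wedge demand − SMC runs linearly from 0 to MEB(x_m), so the loss is a triangle.
DWL = ½ × 4.6632 × 19.1659 = 44.6872.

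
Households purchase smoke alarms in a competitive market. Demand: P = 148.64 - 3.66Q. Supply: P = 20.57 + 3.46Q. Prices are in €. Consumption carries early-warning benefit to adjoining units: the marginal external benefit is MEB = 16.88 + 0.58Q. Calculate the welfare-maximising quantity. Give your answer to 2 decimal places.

Social marginal benefit = demand + MEB = 165.52 - 3.08Q.
Set SMB = MC: 165.52 - 3.08Q = 20.57 + 3.46Q → Q* = 22.1636.

Q* = 22.16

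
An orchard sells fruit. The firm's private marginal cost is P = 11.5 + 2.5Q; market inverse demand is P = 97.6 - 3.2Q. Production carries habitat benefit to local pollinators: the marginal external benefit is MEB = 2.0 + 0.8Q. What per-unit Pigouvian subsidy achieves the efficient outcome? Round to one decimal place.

Social marginal cost = private MC − MEB = 9.5 + 1.7Q.
Set SMC = demand: 9.5 + 1.7Q = 97.6 - 3.2Q → Q* = 17.9796.
The Pigouvian subsidy equals MEB at Q*: 2.0 + 0.8×17.9796 = 16.3837.

subsidy = 16.4 per unit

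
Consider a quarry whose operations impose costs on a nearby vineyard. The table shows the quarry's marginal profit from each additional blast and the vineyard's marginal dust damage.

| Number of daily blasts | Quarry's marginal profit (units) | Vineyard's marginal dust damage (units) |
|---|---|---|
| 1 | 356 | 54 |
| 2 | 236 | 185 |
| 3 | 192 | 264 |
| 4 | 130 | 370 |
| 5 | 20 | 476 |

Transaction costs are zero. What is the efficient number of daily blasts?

2

Bargaining reaches the level where marginal profit last exceeds marginal dust damage.
That holds through level 2 (236 ≥ 185) but not at 3 (192 < 264).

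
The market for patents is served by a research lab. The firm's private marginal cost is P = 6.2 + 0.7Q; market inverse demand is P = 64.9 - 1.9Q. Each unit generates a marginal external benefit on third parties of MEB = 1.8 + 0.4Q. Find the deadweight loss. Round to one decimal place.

Market equilibrium (private): 6.2 + 0.7Q = 64.9 - 1.9Q → Q_m = 22.5769.
Social marginal cost = private MC − MEB = 4.4 + 0.3Q.
Set SMC = demand: 4.4 + 0.3Q = 64.9 - 1.9Q → Q* = 27.5000.
Height of the DWL triangle at Q_m is demand(Q_m) − SMC(Q_m) = MEB(Q_m) = 10.8308.
DWL = ½ × 4.9231 × 10.8308 = 26.6606.

DWL = 26.7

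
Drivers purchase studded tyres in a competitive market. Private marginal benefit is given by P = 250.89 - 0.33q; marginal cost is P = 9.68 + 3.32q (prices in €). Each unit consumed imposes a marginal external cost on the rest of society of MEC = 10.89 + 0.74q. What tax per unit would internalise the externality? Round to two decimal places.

Social marginal benefit = demand − MEC = 240.00 - 1.07q.
Set SMB = MC: 240.00 - 1.07q = 9.68 + 3.32q → q* = 52.4647.
The Pigouvian tax equals MEC at q*: 10.89 + 0.74×52.4647 = 49.7139.

tax = €49.71 per unit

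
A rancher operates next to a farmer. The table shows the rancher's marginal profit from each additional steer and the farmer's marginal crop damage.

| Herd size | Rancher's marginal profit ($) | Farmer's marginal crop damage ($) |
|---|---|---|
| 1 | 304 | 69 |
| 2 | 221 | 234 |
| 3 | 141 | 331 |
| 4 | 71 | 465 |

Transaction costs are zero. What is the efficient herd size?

Bargaining reaches the level where marginal profit last exceeds marginal crop damage.
That holds through level 1 (304 ≥ 69) but not at 2 (221 < 234).

1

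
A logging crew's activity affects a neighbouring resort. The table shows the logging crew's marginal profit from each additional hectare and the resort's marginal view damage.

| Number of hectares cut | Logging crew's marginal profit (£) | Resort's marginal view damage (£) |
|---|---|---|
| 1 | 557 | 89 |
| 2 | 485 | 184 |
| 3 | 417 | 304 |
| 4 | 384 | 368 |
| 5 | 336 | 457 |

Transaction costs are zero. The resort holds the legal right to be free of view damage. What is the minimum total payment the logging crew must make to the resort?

£945

Efficient level: marginal profit ≥ marginal view damage through level 4, so k* = 4.
With the resort holding the right, the logging crew must at least compensate total damage at k*: 89 + 184 + 304 + 368 = 945.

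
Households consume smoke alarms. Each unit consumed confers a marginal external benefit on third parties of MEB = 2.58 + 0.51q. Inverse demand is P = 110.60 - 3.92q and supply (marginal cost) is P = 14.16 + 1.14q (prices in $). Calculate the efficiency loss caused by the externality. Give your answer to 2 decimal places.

DWL = $16.63

Market equilibrium (private): 14.16 + 1.14q = 110.60 - 3.92q → q_m = 19.0593.
Social marginal benefit = demand + MEB = 113.18 - 3.41q.
Set SMB = MC: 113.18 - 3.41q = 14.16 + 1.14q → q* = 21.7626.
The loss is the area between SMB and MC from q* to q_m; with linear curves that's a triangle of height MEB(q_m).
DWL = ½ × 2.7033 × 12.3002 = 16.6256.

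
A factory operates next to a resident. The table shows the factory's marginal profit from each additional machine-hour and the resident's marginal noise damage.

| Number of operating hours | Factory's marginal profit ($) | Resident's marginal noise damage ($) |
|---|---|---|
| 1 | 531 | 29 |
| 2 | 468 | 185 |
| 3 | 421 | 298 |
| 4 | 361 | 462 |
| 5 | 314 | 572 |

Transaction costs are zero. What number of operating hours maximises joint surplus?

3

Bargaining reaches the level where marginal profit last exceeds marginal noise damage.
That holds through level 3 (421 ≥ 298) but not at 4 (361 < 462).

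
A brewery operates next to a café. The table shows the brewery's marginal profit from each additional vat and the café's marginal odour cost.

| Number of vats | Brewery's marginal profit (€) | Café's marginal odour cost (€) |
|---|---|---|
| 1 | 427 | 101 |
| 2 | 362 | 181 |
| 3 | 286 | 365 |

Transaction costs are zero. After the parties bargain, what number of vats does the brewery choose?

Bargaining reaches the level where marginal profit last exceeds marginal odour cost.
That holds through level 2 (362 ≥ 181) but not at 3 (286 < 365).

2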